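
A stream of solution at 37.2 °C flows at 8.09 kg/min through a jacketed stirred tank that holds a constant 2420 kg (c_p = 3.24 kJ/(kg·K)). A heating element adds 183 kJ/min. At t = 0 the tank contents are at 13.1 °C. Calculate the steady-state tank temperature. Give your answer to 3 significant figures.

Heat balance on the well-mixed liquid: M c_p dT/dt = ṁ c_p (T_in − T) + 183.
At steady state dT/dt = 0 ⇒ T_ss = T_in + Q̇/(ṁ c_p) = 37.2 + 183/(8.09·3.24) = 44.182 °C.

44.2 °C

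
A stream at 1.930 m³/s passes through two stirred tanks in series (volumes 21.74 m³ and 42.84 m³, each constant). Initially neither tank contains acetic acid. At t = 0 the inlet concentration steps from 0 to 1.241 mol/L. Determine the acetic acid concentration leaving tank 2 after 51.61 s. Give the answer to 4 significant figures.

Time constants: τᵢ = Vᵢ/Q for each well-mixed tank.
τ₁ = 21.74/1.930 = 11.2642 s; τ₂ = 42.84/1.930 = 22.1969 s.
Tank 1: C₁ = C_in(1 − e^(−t/τ₁)). Tank 2 (τ₁ ≠ τ₂): C₂ = C_in[1 − (τ₁ e^(−t/τ₁) − τ₂ e^(−t/τ₂))/(τ₁ − τ₂)].
At t = 51.61: e^(−t/τ₁) = 0.0102369, e^(−t/τ₂) = 0.0977736.
C₂ = 1.241·[1 − (11.2642·0.0102369 − 22.1969·0.0977736)/(-10.9326)] = 1.241·0.812035 = 1.00773 mol/L.

1.008 mol/L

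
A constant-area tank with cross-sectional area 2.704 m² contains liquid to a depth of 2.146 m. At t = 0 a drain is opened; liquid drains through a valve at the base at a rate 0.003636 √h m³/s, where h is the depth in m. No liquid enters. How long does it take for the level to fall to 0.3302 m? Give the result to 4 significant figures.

1324 s

Accumulation of liquid (constant cross-section A): A dh/dt = −0.003636 √h.
This is separable: 2 d(√h)/dt = −0.003636/A, so √h = √h₀ − (0.003636/(2A)) t.
t = 2A(√h₀ − √h)/0.003636 = 2·2.704·(√2.146 − √0.3302)/0.003636
  = 5.40800 × (1.46492 − 0.574630) / 0.003636 = 1324.18 s.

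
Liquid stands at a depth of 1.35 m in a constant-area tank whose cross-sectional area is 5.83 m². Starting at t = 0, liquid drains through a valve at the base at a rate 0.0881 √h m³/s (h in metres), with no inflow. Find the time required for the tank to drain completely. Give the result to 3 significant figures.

With no inflow, A dh/dt = −0.0881 √h.
∫ h^(−1/2) dh = −(0.0881/A) ∫ dt, giving 2√h = 2√h₀ − (0.0881/A) t.
Tank is empty when √h = 0: t_empty = 2A√h₀/0.0881.
t_empty = 2·5.83·√1.35/0.0881 = 11.660·1.1619/0.0881 = 153.78 s.

154 s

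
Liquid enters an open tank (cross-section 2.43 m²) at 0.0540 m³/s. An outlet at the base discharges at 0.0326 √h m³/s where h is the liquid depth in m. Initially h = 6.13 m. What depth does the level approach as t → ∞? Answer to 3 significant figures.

2.74 m

A dh/dt = Q_in − 0.0326 √h. Steady state requires inflow = outflow:
Q_in = 0.0326 √h_ss ⇒ √h_ss = 0.0540/0.0326 = 1.6564.
h_ss = 1.6564² = 2.7438 m. (Since h₀ = 6.13 m > h_ss, the level will fall toward this value.)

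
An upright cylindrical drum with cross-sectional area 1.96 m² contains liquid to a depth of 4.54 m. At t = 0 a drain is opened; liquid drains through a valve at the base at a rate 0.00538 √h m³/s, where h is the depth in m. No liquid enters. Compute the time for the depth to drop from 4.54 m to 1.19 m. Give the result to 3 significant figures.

A dh/dt = −Q_out = −0.00538 √h.
Separate and integrate: 2(√h − √h₀) = −(0.00538/A) t.
t = 2A(√h₀ − √h)/0.00538 = 2·1.96·(√4.54 − √1.19)/0.00538
  = 3.9200 × (2.1307 − 1.0909) / 0.00538 = 757.66 s.

758 s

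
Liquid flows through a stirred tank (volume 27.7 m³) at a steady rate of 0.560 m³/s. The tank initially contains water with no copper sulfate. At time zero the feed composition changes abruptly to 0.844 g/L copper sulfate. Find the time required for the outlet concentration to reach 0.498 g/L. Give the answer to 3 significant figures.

Unsteady species balance (constant V, well mixed): V dC/dt = Q(C_in − C), so τ = V/Q = 49.464 s.
C(t) = C_in + (C₀ − C_in) e^(−t/τ). Set C = 0.498 and solve for t:
e^(−t/τ) = (C − C_in)/(C₀ − C_in) = (0.498 − 0.844)/(0 − 0.844) = 0.40995
t = −τ ln(…) = 49.464 × 0.89171 = 44.108 s.

44.1 s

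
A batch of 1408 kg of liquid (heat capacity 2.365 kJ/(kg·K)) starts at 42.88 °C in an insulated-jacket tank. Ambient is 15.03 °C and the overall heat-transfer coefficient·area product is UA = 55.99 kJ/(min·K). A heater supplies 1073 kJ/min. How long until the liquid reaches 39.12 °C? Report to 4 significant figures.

33.73 min

Energy balance: M c_p dT/dt = −UA(T − T_amb) + Q̇.
τ = M c_p/UA = 59.4735 min; T_ss = T_amb + Q̇/UA = 15.03 + 1073/55.99 = 34.1941 °C.
T(t) = T_ss + (T₀ − T_ss)e^(−t/τ); set T = 39.12:
t = −τ ln[(T − T_ss)/(T₀ − T_ss)] = −59.4735 · ln(0.567113) = 33.7332 min.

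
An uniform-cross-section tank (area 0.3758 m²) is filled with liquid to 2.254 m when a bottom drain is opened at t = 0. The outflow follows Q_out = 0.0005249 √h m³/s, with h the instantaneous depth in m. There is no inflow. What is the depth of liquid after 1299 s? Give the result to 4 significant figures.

0.3530 m

Accumulation of liquid (constant cross-section A): A dh/dt = −0.0005249 √h.
∫ h^(−1/2) dh = −(0.0005249/A) ∫ dt, giving 2√h = 2√h₀ − (0.0005249/A) t.
√h = √2.254 − 0.0005249·1299/(2·0.3758) = 1.50133 − 0.907191 = 0.594141.
h = 0.594141² = 0.353004 m.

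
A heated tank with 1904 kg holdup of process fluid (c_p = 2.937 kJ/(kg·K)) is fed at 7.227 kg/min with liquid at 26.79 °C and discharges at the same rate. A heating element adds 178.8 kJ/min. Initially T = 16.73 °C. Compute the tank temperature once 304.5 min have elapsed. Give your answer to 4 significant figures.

29.39 °C

First-law balance (no shaft work): M c_p dT/dt = ṁ c_p (T_in − T) + 178.8.
Rearrange: dT/dt = (T_ss − T)/τ with τ = M/ṁ = 263.456 min and T_ss = T_in + Q̇/(ṁ c_p) = 35.2138 °C.
Solution: T(t) = T_ss + (T₀ − T_ss) e^(−t/τ).
T(304.5) = 35.2138 + (-18.4838)·e^(−304.5/263.456) = 35.2138 + (-18.4838)·0.314809 = 29.3949 °C.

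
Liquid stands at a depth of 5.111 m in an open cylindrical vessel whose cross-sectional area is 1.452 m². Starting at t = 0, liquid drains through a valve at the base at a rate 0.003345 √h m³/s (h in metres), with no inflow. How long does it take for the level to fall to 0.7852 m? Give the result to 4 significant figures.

With no inflow, A dh/dt = −0.003345 √h.
This is separable: 2 d(√h)/dt = −0.003345/A, so √h = √h₀ − (0.003345/(2A)) t.
t = 2A(√h₀ − √h)/0.003345 = 2·1.452·(√5.111 − √0.7852)/0.003345
  = 2.90400 × (2.26075 − 0.886115) / 0.003345 = 1193.41 s.

1193 s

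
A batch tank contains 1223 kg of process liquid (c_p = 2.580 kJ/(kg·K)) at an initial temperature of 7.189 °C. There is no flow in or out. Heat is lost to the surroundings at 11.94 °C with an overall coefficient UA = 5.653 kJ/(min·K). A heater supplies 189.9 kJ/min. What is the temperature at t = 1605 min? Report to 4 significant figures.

43.37 °C

First-law balance (no shaft work): M c_p dT/dt = −UA(T − T_amb) + Q̇.
dT/dt = (T_ss − T)/τ with T_ss = T_amb + Q̇/UA = 11.94 + 189.9/5.653 = 45.5328 °C, τ = M c_p/UA = 1223·2.580/5.653 = 558.171 min.
This is linear first-order; T(t) = T_ss + (T₀ − T_ss) e^(−t/τ).
T(1605) = 45.5328 + (-38.3438)·0.0563900 = 43.3706 °C.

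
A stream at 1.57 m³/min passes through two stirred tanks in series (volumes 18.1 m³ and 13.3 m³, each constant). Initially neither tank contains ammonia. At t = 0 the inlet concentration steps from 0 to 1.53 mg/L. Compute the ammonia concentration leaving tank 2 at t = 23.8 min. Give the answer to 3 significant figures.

Time constants: τᵢ = Vᵢ/Q for each well-mixed tank.
τ₁ = 18.1/1.57 = 11.529 min; τ₂ = 13.3/1.57 = 8.4713 min.
Tank 1: C₁ = C_in(1 − e^(−t/τ₁)). Tank 2 (τ₁ ≠ τ₂): C₂ = C_in[1 − (τ₁ e^(−t/τ₁) − τ₂ e^(−t/τ₂))/(τ₁ − τ₂)].
At t = 23.8: e^(−t/τ₁) = 0.12689, e^(−t/τ₂) = 0.060237.
C₂ = 1.53·[1 − (11.529·0.12689 − 8.4713·0.060237)/(3.0573)] = 1.53·0.68842 = 1.0533 mg/L.

1.05 mg/L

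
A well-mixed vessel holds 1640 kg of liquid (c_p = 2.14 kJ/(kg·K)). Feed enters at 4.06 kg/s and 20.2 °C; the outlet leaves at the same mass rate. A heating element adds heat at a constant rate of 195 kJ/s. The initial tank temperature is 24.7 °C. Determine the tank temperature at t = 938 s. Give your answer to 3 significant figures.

40.9 °C

M c_p dT/dt = ṁ c_p (T_in − T) + Q̇.
Rearrange: dT/dt = (T_ss − T)/τ with τ = M/ṁ = 403.94 s and T_ss = T_in + Q̇/(ṁ c_p) = 42.644 °C.
Integrating: T(t) = T_ss + (T₀ − T_ss) e^(−t/τ).
T(938) = 42.644 + (-17.944)·e^(−938/403.94) = 42.644 + (-17.944)·0.098065 = 40.884 °C.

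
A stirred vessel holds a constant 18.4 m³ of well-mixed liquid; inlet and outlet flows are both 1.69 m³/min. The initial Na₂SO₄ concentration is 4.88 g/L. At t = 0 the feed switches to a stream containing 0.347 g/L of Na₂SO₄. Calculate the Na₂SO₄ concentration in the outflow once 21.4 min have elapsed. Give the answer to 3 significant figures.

0.982 g/L

Species balance on the tank: V dC/dt = Q(C_in − C).
Time constant τ = V/Q = 18.4/1.69 = 10.888 min.
C approaches C_in exponentially: C(t) = C_in + (C₀ − C_in) e^(−t/τ).
C(21.4) = 0.347 + (4.88 − 0.347)·e^(−21.4/10.888) = 0.347 + (4.5330)·0.14008 = 0.98198 g/L.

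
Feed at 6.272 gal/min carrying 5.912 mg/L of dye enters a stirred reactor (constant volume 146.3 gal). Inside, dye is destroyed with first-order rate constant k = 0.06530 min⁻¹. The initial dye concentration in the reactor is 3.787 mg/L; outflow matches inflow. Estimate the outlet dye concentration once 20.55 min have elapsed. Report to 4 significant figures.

V dC/dt = Q(C_in − C) − k V C.
This is linear with rate a = Q/V + k = 0.108171 min⁻¹.
C_ss = Q C_in/(Q + kV) = 2.34307 mg/L; C(t) = C_ss + (C₀ − C_ss) e^(−a t).
C(20.55) = 2.34307 + (1.44393)·e^(−0.108171·20.55) = 2.34307 + (1.44393)·0.108293 = 2.49944 mg/L.

2.499 mg/L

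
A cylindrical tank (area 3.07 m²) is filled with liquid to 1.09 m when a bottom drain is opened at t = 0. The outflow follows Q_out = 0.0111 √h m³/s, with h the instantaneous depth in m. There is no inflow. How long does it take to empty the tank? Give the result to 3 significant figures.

A dh/dt = −Q_out = −0.0111 √h.
This is separable: 2 d(√h)/dt = −0.0111/A, so √h = √h₀ − (0.0111/(2A)) t.
Tank is empty when √h = 0: t_empty = 2A√h₀/0.0111.
t_empty = 2·3.07·√1.09/0.0111 = 6.1400·1.0440/0.0111 = 577.51 s.

578 s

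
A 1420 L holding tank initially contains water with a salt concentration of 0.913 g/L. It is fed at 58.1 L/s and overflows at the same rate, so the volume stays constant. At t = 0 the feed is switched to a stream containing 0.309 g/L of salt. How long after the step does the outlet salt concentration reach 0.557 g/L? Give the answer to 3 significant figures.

21.8 s

Species balance on the tank: V dC/dt = Q(C_in − C), so τ = V/Q = 24.441 s.
C(t) = C_in + (C₀ − C_in) e^(−t/τ). Set C = 0.557 and solve for t:
e^(−t/τ) = (C − C_in)/(C₀ − C_in) = (0.557 − 0.309)/(0.913 − 0.309) = 0.41060
t = −τ ln(…) = 24.441 × 0.89015 = 21.756 s.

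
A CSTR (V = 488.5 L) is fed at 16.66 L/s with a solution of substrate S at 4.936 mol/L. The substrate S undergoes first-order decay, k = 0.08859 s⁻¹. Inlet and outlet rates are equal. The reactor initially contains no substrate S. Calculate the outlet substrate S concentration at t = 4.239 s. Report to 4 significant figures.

0.5564 mol/L

Accumulation = in − out − consumed: V dC/dt = Q C_in − Q C − k V C.
This is linear with rate a = Q/V + k = 0.122694 s⁻¹.
C_ss = Q C_in/(Q + kV) = 1.37202 mol/L; C(t) = C_ss + (C₀ − C_ss) e^(−a t).
C(4.239) = 1.37202 + (-1.37202)·e^(−0.122694·4.239) = 1.37202 + (-1.37202)·0.594460 = 0.556409 mol/L.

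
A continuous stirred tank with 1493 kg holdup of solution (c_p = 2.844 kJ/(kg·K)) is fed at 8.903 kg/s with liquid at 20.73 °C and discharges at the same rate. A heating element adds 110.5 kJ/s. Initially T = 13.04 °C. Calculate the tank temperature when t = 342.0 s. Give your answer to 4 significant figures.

23.53 °C

M c_p dT/dt = ṁ c_p (T_in − T) + Q̇.
τ = M/ṁ = 167.696 s; T_ss = T_in + Q̇/(ṁ c_p) = 20.73 + 110.5/(8.903·2.844) = 25.0941 °C.
Solution: T(t) = T_ss + (T₀ − T_ss) e^(−t/τ).
T(342.0) = 25.0941 + (-12.0541)·e^(−342.0/167.696) = 25.0941 + (-12.0541)·0.130107 = 23.5258 °C.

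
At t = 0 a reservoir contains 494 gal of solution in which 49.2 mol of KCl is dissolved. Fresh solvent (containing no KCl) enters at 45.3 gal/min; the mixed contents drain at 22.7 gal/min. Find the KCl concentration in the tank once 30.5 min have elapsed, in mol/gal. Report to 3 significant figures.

0.0173 mol/gal

Total volume: dV/dt = Q_in − Q_out = 22.600 gal/min, so V(t) = 494 + 22.600 t and V(30.5) = 1183.3 gal.
Solute balance: dm/dt = 0 − Q_out C = −Q_out m/V(t).
dm/m = −Q_out dt/(V₀ + 22.600 t); integrating gives ln(m/m₀) = −(Q_out/(Q_in−Q_out)) ln(V/V₀).
m = m₀ (V₀/V)^(Q_out/(Q_in−Q_out)) = 49.2 × (494/1183.3)^(1.0044) = 20.461 mol.
C = m/V = 20.461/1183.3 = 0.017291 mol/gal.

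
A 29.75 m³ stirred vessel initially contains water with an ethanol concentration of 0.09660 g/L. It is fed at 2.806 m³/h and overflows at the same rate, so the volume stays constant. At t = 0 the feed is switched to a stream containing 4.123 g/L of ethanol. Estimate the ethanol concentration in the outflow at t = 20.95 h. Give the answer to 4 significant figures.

3.565 g/L

Transient balance on the dissolved component: V dC/dt = Q(C_in − C).
So dC/dt = (C_in − C)/τ with τ = V/Q = 29.75/2.806 = 10.6023 h.
This is linear first-order; C(t) = C_in + (C₀ − C_in) e^(−t/τ).
C(20.95) = 4.123 + (0.09660 − 4.123)·e^(−20.95/10.6023) = 4.123 + (-4.02640)·0.138624 = 3.56484 g/L.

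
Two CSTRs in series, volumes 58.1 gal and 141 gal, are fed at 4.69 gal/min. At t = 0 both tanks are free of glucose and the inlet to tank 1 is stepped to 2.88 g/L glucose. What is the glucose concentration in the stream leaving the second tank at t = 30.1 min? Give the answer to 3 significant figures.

1.26 g/L

Each tank obeys Vᵢ dCᵢ/dt = Q(Cᵢ₋₁ − Cᵢ), so τᵢ = Vᵢ/Q.
τ₁ = 58.1/4.69 = 12.388 min; τ₂ = 141/4.69 = 30.064 min.
Tank 1: C₁ = C_in(1 − e^(−t/τ₁)). Tank 2 (τ₁ ≠ τ₂): C₂ = C_in[1 − (τ₁ e^(−t/τ₁) − τ₂ e^(−t/τ₂))/(τ₁ − τ₂)].
At t = 30.1: e^(−t/τ₁) = 0.088058, e^(−t/τ₂) = 0.36744.
C₂ = 2.88·[1 − (12.388·0.088058 − 30.064·0.36744)/(-17.676)] = 2.88·0.43676 = 1.2579 g/L.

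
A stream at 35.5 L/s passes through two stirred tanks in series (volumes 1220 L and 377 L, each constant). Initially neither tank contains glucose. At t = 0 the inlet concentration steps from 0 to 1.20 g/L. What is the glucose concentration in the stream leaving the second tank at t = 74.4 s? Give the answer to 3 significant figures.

Time constants: τᵢ = Vᵢ/Q for each well-mixed tank.
τ₁ = 1220/35.5 = 34.366 s; τ₂ = 377/35.5 = 10.620 s.
Solving the cascade with C₁(0)=C₂(0)=0 gives C₂(t) = C_in[1 − (τ₁ e^(−t/τ₁) − τ₂ e^(−t/τ₂))/(τ₁ − τ₂)].
At t = 74.4: e^(−t/τ₁) = 0.11476, e^(−t/τ₂) = 0.00090658.
C₂ = 1.20·[1 − (34.366·0.11476 − 10.620·0.00090658)/(23.746)] = 1.20·0.83432 = 1.0012 g/L.

1.00 g/L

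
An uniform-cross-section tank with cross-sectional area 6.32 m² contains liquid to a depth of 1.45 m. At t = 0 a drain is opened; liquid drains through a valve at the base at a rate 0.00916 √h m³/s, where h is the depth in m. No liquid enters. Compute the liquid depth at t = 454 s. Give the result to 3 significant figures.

With no inflow, A dh/dt = −0.00916 √h.
This is separable: 2 d(√h)/dt = −0.00916/A, so √h = √h₀ − (0.00916/(2A)) t.
√h = √1.45 − 0.00916·454/(2·6.32) = 1.2042 − 0.32901 = 0.87515.
h = 0.87515² = 0.76589 m.

0.766 m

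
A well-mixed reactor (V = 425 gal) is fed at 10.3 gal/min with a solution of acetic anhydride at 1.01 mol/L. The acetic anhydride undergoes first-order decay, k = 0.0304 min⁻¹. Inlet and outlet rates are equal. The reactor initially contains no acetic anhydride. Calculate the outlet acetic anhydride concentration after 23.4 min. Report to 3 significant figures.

V dC/dt = Q(C_in − C) − k V C.
dC/dt = (Q/V) C_in − (Q/V + k) C; effective rate a = Q/V + k = 0.024235 + 0.0304 = 0.054635 min⁻¹.
C_ss = Q C_in/(Q + kV) = 0.44802 mol/L; C(t) = C_ss + (C₀ − C_ss) e^(−a t).
C(23.4) = 0.44802 + (-0.44802)·e^(−0.054635·23.4) = 0.44802 + (-0.44802)·0.27846 = 0.32326 mol/L.

0.323 mol/L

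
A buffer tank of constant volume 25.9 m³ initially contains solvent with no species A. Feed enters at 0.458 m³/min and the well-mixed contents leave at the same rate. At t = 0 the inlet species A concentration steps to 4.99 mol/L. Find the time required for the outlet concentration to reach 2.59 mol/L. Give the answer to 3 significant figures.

Species balance: V dC/dt = Q(C_in − C) ⇒ τ = V/Q = 56.550 min.
C(t) = C_in + (C₀ − C_in) e^(−t/τ). Set C = 2.59 and solve for t:
e^(−t/τ) = (C − C_in)/(C₀ − C_in) = (2.59 − 4.99)/(0 − 4.99) = 0.48096
t = −τ ln(…) = 56.550 × 0.73197 = 41.393 min.

41.4 min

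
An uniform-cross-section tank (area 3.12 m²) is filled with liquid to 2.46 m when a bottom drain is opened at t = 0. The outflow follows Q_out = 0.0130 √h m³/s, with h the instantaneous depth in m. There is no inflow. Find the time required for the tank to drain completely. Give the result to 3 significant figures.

753 s

Volume balance on the tank: A dh/dt = −0.0130 √h.
∫ h^(−1/2) dh = −(0.0130/A) ∫ dt, giving 2√h = 2√h₀ − (0.0130/A) t.
Tank is empty when √h = 0: t_empty = 2A√h₀/0.0130.
t_empty = 2·3.12·√2.46/0.0130 = 6.2400·1.5684/0.0130 = 752.85 s.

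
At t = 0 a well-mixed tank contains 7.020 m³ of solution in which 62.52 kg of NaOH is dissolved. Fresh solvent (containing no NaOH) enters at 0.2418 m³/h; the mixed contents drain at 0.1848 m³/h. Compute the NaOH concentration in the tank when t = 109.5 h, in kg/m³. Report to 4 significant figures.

Total volume: dV/dt = Q_in − Q_out = 0.0570000 m³/h, so V(t) = 7.020 + 0.0570000 t and V(109.5) = 13.2615 m³.
Solute balance: dm/dt = 0 − Q_out C = −Q_out m/V(t).
dm/m = −Q_out dt/(V₀ + 0.0570000 t); integrating gives ln(m/m₀) = −(Q_out/(Q_in−Q_out)) ln(V/V₀).
m = m₀ (V₀/V)^(Q_out/(Q_in−Q_out)) = 62.52 × (7.020/13.2615)^(3.24211) = 7.95004 kg.
C = m/V = 7.95004/13.2615 = 0.599483 kg/m³.

0.5995 kg/m³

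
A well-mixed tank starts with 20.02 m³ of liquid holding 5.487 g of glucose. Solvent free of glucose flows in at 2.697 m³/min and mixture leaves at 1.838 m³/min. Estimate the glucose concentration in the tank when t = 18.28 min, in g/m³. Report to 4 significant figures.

Let m(t) be the amount of glucose. Volume: V(t) = V₀ + (Q_in − Q_out) t = 20.02 + 0.859000 t; V(18.28) = 35.7225 m³.
No glucose enters, so dm/dt = −Q_out · (m/V).
dm/m = −Q_out dt/(V₀ + 0.859000 t); integrating gives ln(m/m₀) = −(Q_out/(Q_in−Q_out)) ln(V/V₀).
m = m₀ (V₀/V)^(Q_out/(Q_in−Q_out)) = 5.487 × (20.02/35.7225)^(2.13970) = 1.58945 g.
C = m/V = 1.58945/35.7225 = 0.0444945 g/m³.

0.04449 g/m³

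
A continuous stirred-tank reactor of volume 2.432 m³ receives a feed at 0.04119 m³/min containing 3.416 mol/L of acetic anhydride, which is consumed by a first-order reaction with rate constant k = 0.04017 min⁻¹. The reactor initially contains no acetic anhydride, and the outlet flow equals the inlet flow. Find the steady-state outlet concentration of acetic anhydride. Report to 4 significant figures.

V dC/dt = Q(C_in − C) − k V C.
At steady state: 0 = Q C_in − (Q + kV) C_ss, so C_ss = Q C_in/(Q + kV).
C_ss = 0.04119·3.416/(0.04119 + 0.04017·2.432) = 0.140705/0.138883 = 1.01312 mol/L.

1.013 mol/L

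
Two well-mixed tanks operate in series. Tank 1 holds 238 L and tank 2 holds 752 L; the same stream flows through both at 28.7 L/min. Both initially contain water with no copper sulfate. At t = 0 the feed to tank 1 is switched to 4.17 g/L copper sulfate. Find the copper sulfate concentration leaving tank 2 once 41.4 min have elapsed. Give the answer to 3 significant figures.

2.93 g/L

Each tank obeys Vᵢ dCᵢ/dt = Q(Cᵢ₋₁ − Cᵢ), so τᵢ = Vᵢ/Q.
τ₁ = 238/28.7 = 8.2927 min; τ₂ = 752/28.7 = 26.202 min.
Solving the cascade with C₁(0)=C₂(0)=0 gives C₂(t) = C_in[1 − (τ₁ e^(−t/τ₁) − τ₂ e^(−t/τ₂))/(τ₁ − τ₂)].
At t = 41.4: e^(−t/τ₁) = 0.0067897, e^(−t/τ₂) = 0.20597.
C₂ = 4.17·[1 − (8.2927·0.0067897 − 26.202·0.20597)/(-17.909)] = 4.17·0.70180 = 2.9265 g/L.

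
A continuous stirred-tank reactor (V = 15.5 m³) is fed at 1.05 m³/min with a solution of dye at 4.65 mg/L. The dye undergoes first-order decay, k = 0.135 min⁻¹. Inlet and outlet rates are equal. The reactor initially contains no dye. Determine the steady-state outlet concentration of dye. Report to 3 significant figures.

Accumulation = in − out − consumed: V dC/dt = Q C_in − Q C − k V C.
Steady state (dC/dt = 0): C_ss = Q C_in/(Q + kV) = C_in/(1 + kV/Q).
C_ss = 1.05·4.65/(1.05 + 0.135·15.5) = 4.8825/3.1425 = 1.5537 mg/L.

1.55 mg/L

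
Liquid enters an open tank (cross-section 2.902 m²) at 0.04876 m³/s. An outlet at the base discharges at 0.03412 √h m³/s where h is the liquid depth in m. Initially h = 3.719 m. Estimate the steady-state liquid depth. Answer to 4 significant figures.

2.042 m

Level balance: A dh/dt = 0.04876 − 0.03412 √h. Setting dh/dt = 0:
Q_in = 0.03412 √h_ss ⇒ √h_ss = 0.04876/0.03412 = 1.42907.
h_ss = 1.42907² = 2.04225 m. (Since h₀ = 3.719 m > h_ss, the level will fall toward this value.)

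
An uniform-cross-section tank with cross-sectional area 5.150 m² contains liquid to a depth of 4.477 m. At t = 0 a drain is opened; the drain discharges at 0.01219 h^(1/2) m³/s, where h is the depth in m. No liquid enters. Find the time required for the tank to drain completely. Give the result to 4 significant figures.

Unsteady balance on liquid volume: A dh/dt = −0.01219 √h.
This is separable: 2 d(√h)/dt = −0.01219/A, so √h = √h₀ − (0.01219/(2A)) t.
Tank is empty when √h = 0: t_empty = 2A√h₀/0.01219.
t_empty = 2·5.150·√4.477/0.01219 = 10.3000·2.11589/0.01219 = 1787.83 s.

1788 s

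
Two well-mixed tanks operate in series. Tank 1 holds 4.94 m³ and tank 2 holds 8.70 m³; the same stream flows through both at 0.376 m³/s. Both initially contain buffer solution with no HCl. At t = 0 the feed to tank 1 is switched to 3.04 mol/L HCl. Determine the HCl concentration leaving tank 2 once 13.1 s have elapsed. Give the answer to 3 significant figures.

0.520 mol/L

Each tank obeys Vᵢ dCᵢ/dt = Q(Cᵢ₋₁ − Cᵢ), so τᵢ = Vᵢ/Q.
τ₁ = 4.94/0.376 = 13.138 s; τ₂ = 8.70/0.376 = 23.138 s.
Solving the cascade with C₁(0)=C₂(0)=0 gives C₂(t) = C_in[1 − (τ₁ e^(−t/τ₁) − τ₂ e^(−t/τ₂))/(τ₁ − τ₂)].
At t = 13.1: e^(−t/τ₁) = 0.36895, e^(−t/τ₂) = 0.56770.
C₂ = 3.04·[1 − (13.138·0.36895 − 23.138·0.56770)/(-10.000)] = 3.04·0.17118 = 0.52038 mol/L.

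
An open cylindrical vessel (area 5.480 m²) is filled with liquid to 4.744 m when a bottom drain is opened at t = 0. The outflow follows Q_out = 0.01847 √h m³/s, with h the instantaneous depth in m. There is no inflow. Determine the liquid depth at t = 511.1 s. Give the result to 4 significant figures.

Unsteady balance on liquid volume: A dh/dt = −0.01847 √h.
∫ h^(−1/2) dh = −(0.01847/A) ∫ dt, giving 2√h = 2√h₀ − (0.01847/A) t.
√h = √4.744 − 0.01847·511.1/(2·5.480) = 2.17807 − 0.861315 = 1.31676.
h = 1.31676² = 1.73385 m.

1.734 m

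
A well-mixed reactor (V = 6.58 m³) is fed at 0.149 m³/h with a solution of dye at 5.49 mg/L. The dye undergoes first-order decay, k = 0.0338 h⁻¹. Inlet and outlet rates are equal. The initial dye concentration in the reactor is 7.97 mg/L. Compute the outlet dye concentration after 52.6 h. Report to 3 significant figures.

V dC/dt = Q(C_in − C) − k V C.
This is linear with rate a = Q/V + k = 0.056444 h⁻¹.
C_ss = Q C_in/(Q + kV) = 2.2025 mg/L; C(t) = C_ss + (C₀ − C_ss) e^(−a t).
C(52.6) = 2.2025 + (5.7675)·e^(−0.056444·52.6) = 2.2025 + (5.7675)·0.051356 = 2.4987 mg/L.

2.50 mg/L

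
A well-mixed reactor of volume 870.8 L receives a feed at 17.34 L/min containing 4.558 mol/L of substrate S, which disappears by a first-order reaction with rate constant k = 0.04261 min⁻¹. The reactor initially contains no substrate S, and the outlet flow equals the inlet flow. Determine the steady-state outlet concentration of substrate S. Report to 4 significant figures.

Accumulation = in − out − consumed: V dC/dt = Q C_in − Q C − k V C.
At steady state: 0 = Q C_in − (Q + kV) C_ss, so C_ss = Q C_in/(Q + kV).
C_ss = 17.34·4.558/(17.34 + 0.04261·870.8) = 79.0357/54.4448 = 1.45167 mol/L.

1.452 mol/L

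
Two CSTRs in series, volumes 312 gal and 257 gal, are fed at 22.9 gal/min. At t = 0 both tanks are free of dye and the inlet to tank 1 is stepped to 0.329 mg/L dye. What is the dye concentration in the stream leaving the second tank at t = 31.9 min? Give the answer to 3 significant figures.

Species balance on tank i: dCᵢ/dt = (Cᵢ₋₁ − Cᵢ)/τᵢ with τᵢ = Vᵢ/Q.
τ₁ = 312/22.9 = 13.624 min; τ₂ = 257/22.9 = 11.223 min.
Solving the cascade with C₁(0)=C₂(0)=0 gives C₂(t) = C_in[1 − (τ₁ e^(−t/τ₁) − τ₂ e^(−t/τ₂))/(τ₁ − τ₂)].
At t = 31.9: e^(−t/τ₁) = 0.096195, e^(−t/τ₂) = 0.058283.
C₂ = 0.329·[1 − (13.624·0.096195 − 11.223·0.058283)/(2.4017)] = 0.329·0.72665 = 0.23907 mg/L.

0.239 mg/L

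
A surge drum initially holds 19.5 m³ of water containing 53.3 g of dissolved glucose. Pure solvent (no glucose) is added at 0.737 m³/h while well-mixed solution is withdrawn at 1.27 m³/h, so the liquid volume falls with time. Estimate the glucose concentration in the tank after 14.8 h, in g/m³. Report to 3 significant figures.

Let m(t) be the amount of glucose. Volume: V(t) = V₀ + (Q_in − Q_out) t = 19.5 − 0.53300 t; V(14.8) = 11.612 m³.
No glucose enters, so dm/dt = −Q_out · (m/V).
dm/m = −Q_out dt/(V₀ − 0.53300 t); integrating gives ln(m/m₀) = −(Q_out/(Q_in−Q_out)) ln(V/V₀).
m = m₀ (V₀/V)^(Q_out/(Q_in−Q_out)) = 53.3 × (19.5/11.612)^(-2.3827) = 15.498 g.
C = m/V = 15.498/11.612 = 1.3347 g/m³.

1.33 g/m³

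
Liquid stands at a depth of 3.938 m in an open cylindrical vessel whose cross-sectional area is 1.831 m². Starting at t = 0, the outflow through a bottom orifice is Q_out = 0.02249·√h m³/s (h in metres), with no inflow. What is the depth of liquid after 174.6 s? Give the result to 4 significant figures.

0.8320 m

Unsteady balance on liquid volume: A dh/dt = −0.02249 √h.
Separate and integrate: 2(√h − √h₀) = −(0.02249/A) t.
√h = √3.938 − 0.02249·174.6/(2·1.831) = 1.98444 − 1.07230 = 0.912142.
h = 0.912142² = 0.832003 m.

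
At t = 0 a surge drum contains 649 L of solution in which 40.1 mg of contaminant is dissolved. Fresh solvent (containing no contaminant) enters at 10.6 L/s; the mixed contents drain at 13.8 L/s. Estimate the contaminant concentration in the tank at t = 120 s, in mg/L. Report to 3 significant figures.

Total volume: dV/dt = Q_in − Q_out = -3.2000 L/s, so V(t) = 649 − 3.2000 t and V(120) = 265.00 L.
Solute balance: dm/dt = 0 − Q_out C = −Q_out m/V(t).
Separate: dm/m = −Q_out dt/V(t) ⇒ ln(m/m₀) = −(Q_out/(Q_in−Q_out)) ln(V/V₀).
m = m₀ (V₀/V)^(Q_out/(Q_in−Q_out)) = 40.1 × (649/265.00)^(-4.3125) = 0.84253 mg.
C = m/V = 0.84253/265.00 = 0.0031794 mg/L.

0.00318 mg/L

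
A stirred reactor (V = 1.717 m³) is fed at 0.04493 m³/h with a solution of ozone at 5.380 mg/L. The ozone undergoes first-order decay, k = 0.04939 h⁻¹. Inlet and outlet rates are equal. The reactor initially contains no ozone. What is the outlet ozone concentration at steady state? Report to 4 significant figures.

V dC/dt = Q(C_in − C) − k V C.
At steady state: 0 = Q C_in − (Q + kV) C_ss, so C_ss = Q C_in/(Q + kV).
C_ss = 0.04493·5.380/(0.04493 + 0.04939·1.717) = 0.241723/0.129733 = 1.86324 mg/L.

1.863 mg/L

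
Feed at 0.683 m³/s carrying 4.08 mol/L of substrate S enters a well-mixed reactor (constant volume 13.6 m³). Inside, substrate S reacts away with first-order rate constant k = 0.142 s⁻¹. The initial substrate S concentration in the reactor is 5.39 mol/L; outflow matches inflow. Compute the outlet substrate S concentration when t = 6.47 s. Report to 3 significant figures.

2.31 mol/L

Species balance: V dC/dt = Q C_in − Q C − k V C.
dC/dt = (Q/V) C_in − (Q/V + k) C; effective rate a = Q/V + k = 0.050221 + 0.142 = 0.19222 s⁻¹.
C_ss = Q C_in/(Q + kV) = 1.0660 mol/L; C(t) = C_ss + (C₀ − C_ss) e^(−a t).
C(6.47) = 1.0660 + (4.3240)·e^(−0.19222·6.47) = 1.0660 + (4.3240)·0.28832 = 2.3127 mol/L.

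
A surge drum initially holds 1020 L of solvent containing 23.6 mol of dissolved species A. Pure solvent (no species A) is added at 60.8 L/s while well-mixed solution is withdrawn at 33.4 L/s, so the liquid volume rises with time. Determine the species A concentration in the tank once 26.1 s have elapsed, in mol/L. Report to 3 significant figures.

Let m(t) be the amount of species A. Volume: V(t) = V₀ + (Q_in − Q_out) t = 1020 + 27.400 t; V(26.1) = 1735.1 L.
Species balance (pure solvent in): dm/dt = −Q_out · m/V(t).
Separate: dm/m = −Q_out dt/V(t) ⇒ ln(m/m₀) = −(Q_out/(Q_in−Q_out)) ln(V/V₀).
m = m₀ (V₀/V)^(Q_out/(Q_in−Q_out)) = 23.6 × (1020/1735.1)^(1.2190) = 12.350 mol.
C = m/V = 12.350/1735.1 = 0.0071173 mol/L.

0.00712 mol/L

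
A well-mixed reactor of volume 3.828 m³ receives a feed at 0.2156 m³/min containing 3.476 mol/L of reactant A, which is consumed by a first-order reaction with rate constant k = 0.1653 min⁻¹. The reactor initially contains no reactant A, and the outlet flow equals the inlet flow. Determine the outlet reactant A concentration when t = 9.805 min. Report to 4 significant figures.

0.7828 mol/L

Accumulation = in − out − consumed: V dC/dt = Q C_in − Q C − k V C.
dC/dt = (Q/V) C_in − (Q/V + k) C; effective rate a = Q/V + k = 0.0563218 + 0.1653 = 0.221622 min⁻¹.
C_ss = Q C_in/(Q + kV) = 0.883373 mol/L; C(t) = C_ss + (C₀ − C_ss) e^(−a t).
C(9.805) = 0.883373 + (-0.883373)·e^(−0.221622·9.805) = 0.883373 + (-0.883373)·0.113835 = 0.782814 mol/L.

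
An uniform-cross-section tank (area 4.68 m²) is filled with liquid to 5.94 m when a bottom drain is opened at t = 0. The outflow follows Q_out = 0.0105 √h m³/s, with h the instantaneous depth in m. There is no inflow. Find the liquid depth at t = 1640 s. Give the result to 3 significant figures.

With no inflow, A dh/dt = −0.0105 √h.
∫ h^(−1/2) dh = −(0.0105/A) ∫ dt, giving 2√h = 2√h₀ − (0.0105/A) t.
√h = √5.94 − 0.0105·1640/(2·4.68) = 2.4372 − 1.8397 = 0.59747.
h = 0.59747² = 0.35697 m.

0.357 m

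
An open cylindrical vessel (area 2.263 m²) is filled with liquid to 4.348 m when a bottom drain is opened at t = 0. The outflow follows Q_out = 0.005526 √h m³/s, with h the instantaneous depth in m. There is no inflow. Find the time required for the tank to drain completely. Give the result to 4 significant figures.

Mass balance (ρ constant): A dh/dt = −0.005526 √h.
Separate and integrate: 2(√h − √h₀) = −(0.005526/A) t.
Tank is empty when √h = 0: t_empty = 2A√h₀/0.005526.
t_empty = 2·2.263·√4.348/0.005526 = 4.52600·2.08519/0.005526 = 1707.84 s.

1708 s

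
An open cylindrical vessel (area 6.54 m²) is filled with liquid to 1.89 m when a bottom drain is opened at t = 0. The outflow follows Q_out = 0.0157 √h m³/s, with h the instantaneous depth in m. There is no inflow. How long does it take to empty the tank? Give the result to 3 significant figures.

1150 s

Unsteady balance on liquid volume: A dh/dt = −0.0157 √h.
Separate and integrate: 2(√h − √h₀) = −(0.0157/A) t.
Tank is empty when √h = 0: t_empty = 2A√h₀/0.0157.
t_empty = 2·6.54·√1.89/0.0157 = 13.080·1.3748/0.0157 = 1145.4 s.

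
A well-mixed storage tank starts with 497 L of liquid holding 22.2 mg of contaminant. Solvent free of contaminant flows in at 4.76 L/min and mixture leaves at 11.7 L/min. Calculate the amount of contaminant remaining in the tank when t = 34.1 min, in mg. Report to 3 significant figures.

Total volume: dV/dt = Q_in − Q_out = -6.9400 L/min, so V(t) = 497 − 6.9400 t and V(34.1) = 260.35 L.
No contaminant enters, so dm/dt = −Q_out · (m/V).
dm/m = −Q_out dt/(V₀ − 6.9400 t); integrating gives ln(m/m₀) = −(Q_out/(Q_in−Q_out)) ln(V/V₀).
m = m₀ (V₀/V)^(Q_out/(Q_in−Q_out)) = 22.2 × (497/260.35)^(-1.6859) = 7.4636 mg.

7.46 mg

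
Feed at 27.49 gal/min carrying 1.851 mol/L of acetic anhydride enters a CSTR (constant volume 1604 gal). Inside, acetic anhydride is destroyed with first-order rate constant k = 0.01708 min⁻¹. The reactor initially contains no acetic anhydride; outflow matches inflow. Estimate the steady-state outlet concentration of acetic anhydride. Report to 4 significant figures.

0.9271 mol/L

Species balance: V dC/dt = Q C_in − Q C − k V C.
At steady state: 0 = Q C_in − (Q + kV) C_ss, so C_ss = Q C_in/(Q + kV).
C_ss = 27.49·1.851/(27.49 + 0.01708·1604) = 50.8840/54.8863 = 0.927080 mol/L.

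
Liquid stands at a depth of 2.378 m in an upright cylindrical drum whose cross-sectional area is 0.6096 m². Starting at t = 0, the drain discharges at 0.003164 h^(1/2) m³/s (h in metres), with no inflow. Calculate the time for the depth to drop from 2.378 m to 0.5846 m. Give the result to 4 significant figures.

299.6 s

Volume balance on the tank: A dh/dt = −0.003164 √h.
∫ h^(−1/2) dh = −(0.003164/A) ∫ dt, giving 2√h = 2√h₀ − (0.003164/A) t.
t = 2A(√h₀ − √h)/0.003164 = 2·0.6096·(√2.378 − √0.5846)/0.003164
  = 1.21920 × (1.54208 − 0.764591) / 0.003164 = 299.592 s.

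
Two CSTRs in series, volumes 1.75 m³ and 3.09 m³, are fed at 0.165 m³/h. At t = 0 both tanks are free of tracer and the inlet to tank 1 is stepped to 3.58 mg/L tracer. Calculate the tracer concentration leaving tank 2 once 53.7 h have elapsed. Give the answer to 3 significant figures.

Time constants: τᵢ = Vᵢ/Q for each well-mixed tank.
τ₁ = 1.75/0.165 = 10.606 h; τ₂ = 3.09/0.165 = 18.727 h.
Solving the cascade with C₁(0)=C₂(0)=0 gives C₂(t) = C_in[1 − (τ₁ e^(−t/τ₁) − τ₂ e^(−t/τ₂))/(τ₁ − τ₂)].
At t = 53.7: e^(−t/τ₁) = 0.0063256, e^(−t/τ₂) = 0.056842.
C₂ = 3.58·[1 − (10.606·0.0063256 − 18.727·0.056842)/(-8.1212)] = 3.58·0.87718 = 3.1403 mg/L.

3.14 mg/L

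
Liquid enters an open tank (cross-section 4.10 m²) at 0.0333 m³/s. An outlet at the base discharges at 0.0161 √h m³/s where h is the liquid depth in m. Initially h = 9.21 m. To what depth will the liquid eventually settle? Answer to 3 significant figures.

Unsteady balance on liquid volume: A dh/dt = Q_in − 0.0161 √h. At steady state dh/dt = 0:
Q_in = 0.0161 √h_ss ⇒ √h_ss = 0.0333/0.0161 = 2.0683.
h_ss = 2.0683² = 4.2780 m. (Since h₀ = 9.21 m > h_ss, the level will fall toward this value.)

4.28 m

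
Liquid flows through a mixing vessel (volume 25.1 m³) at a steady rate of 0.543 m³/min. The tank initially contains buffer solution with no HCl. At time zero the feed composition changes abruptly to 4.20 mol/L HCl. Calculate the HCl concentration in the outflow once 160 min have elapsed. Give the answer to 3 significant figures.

4.07 mol/L

Unsteady species balance (constant V, well mixed): V dC/dt = Q(C_in − C).
So dC/dt = (C_in − C)/τ with τ = V/Q = 25.1/0.543 = 46.225 min.
Solution: C(t) = C_in + (C₀ − C_in) e^(−t/τ).
C(160) = 4.20 + (0 − 4.20)·e^(−160/46.225) = 4.20 + (-4.2000)·0.031387 = 4.0682 mol/L.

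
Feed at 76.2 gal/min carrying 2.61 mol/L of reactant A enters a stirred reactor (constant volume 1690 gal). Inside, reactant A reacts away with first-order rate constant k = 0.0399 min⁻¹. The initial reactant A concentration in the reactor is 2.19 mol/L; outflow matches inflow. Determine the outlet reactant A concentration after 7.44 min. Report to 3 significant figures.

1.81 mol/L

Species balance: V dC/dt = Q C_in − Q C − k V C.
dC/dt = (Q/V) C_in − (Q/V + k) C; effective rate a = Q/V + k = 0.045089 + 0.0399 = 0.084989 min⁻¹.
C_ss = Q C_in/(Q + kV) = 1.3847 mol/L; C(t) = C_ss + (C₀ − C_ss) e^(−a t).
C(7.44) = 1.3847 + (0.80533)·e^(−0.084989·7.44) = 1.3847 + (0.80533)·0.53136 = 1.8126 mol/L.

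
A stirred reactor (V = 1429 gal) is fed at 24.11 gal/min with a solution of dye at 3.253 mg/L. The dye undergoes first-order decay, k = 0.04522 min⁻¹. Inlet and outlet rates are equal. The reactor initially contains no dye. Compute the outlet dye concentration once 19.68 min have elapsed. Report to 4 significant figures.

0.6235 mg/L

Accumulation = in − out − consumed: V dC/dt = Q C_in − Q C − k V C.
dC/dt = (Q/V) C_in − (Q/V + k) C; effective rate a = Q/V + k = 0.0168719 + 0.04522 = 0.0620919 min⁻¹.
C_ss = Q C_in/(Q + kV) = 0.883922 mg/L; C(t) = C_ss + (C₀ − C_ss) e^(−a t).
C(19.68) = 0.883922 + (-0.883922)·e^(−0.0620919·19.68) = 0.883922 + (-0.883922)·0.294649 = 0.623475 mg/L.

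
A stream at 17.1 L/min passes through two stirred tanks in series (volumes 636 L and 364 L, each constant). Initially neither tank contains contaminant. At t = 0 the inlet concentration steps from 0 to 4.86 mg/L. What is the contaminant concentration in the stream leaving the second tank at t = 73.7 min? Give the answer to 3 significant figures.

3.50 mg/L

Each tank obeys Vᵢ dCᵢ/dt = Q(Cᵢ₋₁ − Cᵢ), so τᵢ = Vᵢ/Q.
τ₁ = 636/17.1 = 37.193 min; τ₂ = 364/17.1 = 21.287 min.
Tank 1: C₁ = C_in(1 − e^(−t/τ₁)). Tank 2 (τ₁ ≠ τ₂): C₂ = C_in[1 − (τ₁ e^(−t/τ₁) − τ₂ e^(−t/τ₂))/(τ₁ − τ₂)].
At t = 73.7: e^(−t/τ₁) = 0.13785, e^(−t/τ₂) = 0.031358.
C₂ = 4.86·[1 − (37.193·0.13785 − 21.287·0.031358)/(15.906)] = 4.86·0.71963 = 3.4974 mg/L.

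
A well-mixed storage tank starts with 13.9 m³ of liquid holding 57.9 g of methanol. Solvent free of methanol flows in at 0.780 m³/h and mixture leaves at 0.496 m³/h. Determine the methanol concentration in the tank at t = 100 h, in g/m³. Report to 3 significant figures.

0.196 g/m³

Let m(t) be the amount of methanol. Volume: V(t) = V₀ + (Q_in − Q_out) t = 13.9 + 0.28400 t; V(100) = 42.300 m³.
Solute balance: dm/dt = 0 − Q_out C = −Q_out m/V(t).
Separate: dm/m = −Q_out dt/V(t) ⇒ ln(m/m₀) = −(Q_out/(Q_in−Q_out)) ln(V/V₀).
m = m₀ (V₀/V)^(Q_out/(Q_in−Q_out)) = 57.9 × (13.9/42.300)^(1.7465) = 8.2901 g.
C = m/V = 8.2901/42.300 = 0.19598 g/m³.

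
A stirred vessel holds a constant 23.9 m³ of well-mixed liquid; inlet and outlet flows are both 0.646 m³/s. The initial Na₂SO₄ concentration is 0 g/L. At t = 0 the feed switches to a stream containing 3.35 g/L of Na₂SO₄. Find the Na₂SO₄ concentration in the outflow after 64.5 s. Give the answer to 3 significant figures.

Species balance on the tank: V dC/dt = Q(C_in − C).
So dC/dt = (C_in − C)/τ with τ = V/Q = 23.9/0.646 = 36.997 s.
C approaches C_in exponentially: C(t) = C_in + (C₀ − C_in) e^(−t/τ).
C(64.5) = 3.35 + (0 − 3.35)·e^(−64.5/36.997) = 3.35 + (-3.3500)·0.17493 = 2.7640 g/L.

2.76 g/L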